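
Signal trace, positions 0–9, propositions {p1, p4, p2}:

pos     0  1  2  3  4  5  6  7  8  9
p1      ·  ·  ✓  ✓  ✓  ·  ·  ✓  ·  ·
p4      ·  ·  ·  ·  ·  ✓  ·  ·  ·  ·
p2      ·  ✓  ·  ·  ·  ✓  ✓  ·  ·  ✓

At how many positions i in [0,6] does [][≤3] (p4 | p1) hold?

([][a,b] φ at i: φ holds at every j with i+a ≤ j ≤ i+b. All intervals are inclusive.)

1

Evaluate at each i in [0,6]:
  i=0: ✗ (fails at j=0)
  i=1: ✗ (fails at j=1)
  i=2: ✓ (all of [2,5])
  i=3: ✗ (fails at j=6)
  i=4: ✗ (fails at j=6)
  i=5: ✗ (fails at j=6)
  i=6: ✗ (fails at j=6)
Positions where it holds: {2} → 1.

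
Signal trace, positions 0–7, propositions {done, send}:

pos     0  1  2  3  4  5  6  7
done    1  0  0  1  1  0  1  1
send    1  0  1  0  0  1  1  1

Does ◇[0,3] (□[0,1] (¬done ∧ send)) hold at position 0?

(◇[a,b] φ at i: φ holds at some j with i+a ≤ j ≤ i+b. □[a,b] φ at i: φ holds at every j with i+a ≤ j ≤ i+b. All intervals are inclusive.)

Check □[0,1] (¬done ∧ send) at each j in [0,3]:
  j=0: fails at 0
  j=1: fails at 1
  j=2: fails at 3
  j=3: fails at 3
No position in the window satisfies it → formula fails.

False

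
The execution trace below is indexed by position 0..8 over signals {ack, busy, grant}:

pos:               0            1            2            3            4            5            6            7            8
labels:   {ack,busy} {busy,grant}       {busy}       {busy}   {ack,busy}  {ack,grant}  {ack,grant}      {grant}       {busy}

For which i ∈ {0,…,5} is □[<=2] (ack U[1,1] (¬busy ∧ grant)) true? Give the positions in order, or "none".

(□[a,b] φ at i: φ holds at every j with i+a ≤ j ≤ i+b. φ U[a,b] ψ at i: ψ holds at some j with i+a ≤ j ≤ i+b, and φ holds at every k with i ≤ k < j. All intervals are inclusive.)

4

Evaluate at each i in [0,5]:
  i=0: ✗ (fails at j=0)
  i=1: ✗ (fails at j=1)
  i=2: ✗ (fails at j=2)
  i=3: ✗ (fails at j=3)
  i=4: ✓ (all of [4,6])
  i=5: ✗ (fails at j=7)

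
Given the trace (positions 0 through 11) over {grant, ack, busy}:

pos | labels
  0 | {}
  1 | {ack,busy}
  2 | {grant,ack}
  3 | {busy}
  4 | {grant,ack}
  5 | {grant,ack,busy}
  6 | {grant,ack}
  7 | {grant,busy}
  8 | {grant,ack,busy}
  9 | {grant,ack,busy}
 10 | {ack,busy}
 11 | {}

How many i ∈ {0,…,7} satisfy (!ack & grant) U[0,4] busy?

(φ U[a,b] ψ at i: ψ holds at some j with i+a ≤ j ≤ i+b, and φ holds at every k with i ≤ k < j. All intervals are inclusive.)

4

Evaluate at each i in [0,7]:
  i=0: ✗ (lhs fails at k=0 before rhs at j=1)
  i=1: ✓ (rhs at j=1)
  i=2: ✗ (lhs fails at k=2 before rhs at j=3)
  i=3: ✓ (rhs at j=3)
  i=4: ✗ (lhs fails at k=4 before rhs at j=5)
  i=5: ✓ (rhs at j=5)
  i=6: ✗ (lhs fails at k=6 before rhs at j=7)
  i=7: ✓ (rhs at j=7)
Positions where it holds: {1, 3, 5, 7} → 4.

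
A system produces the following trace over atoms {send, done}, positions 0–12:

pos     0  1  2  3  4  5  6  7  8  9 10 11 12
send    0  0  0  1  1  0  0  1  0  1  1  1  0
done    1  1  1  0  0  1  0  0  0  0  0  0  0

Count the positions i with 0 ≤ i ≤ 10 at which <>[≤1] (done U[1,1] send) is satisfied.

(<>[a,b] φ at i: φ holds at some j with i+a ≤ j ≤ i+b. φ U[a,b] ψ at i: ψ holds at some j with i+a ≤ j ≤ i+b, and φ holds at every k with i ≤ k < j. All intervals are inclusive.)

Evaluate at each i in [0,10]:
  i=0: ✗ (none in [0,1])
  i=1: ✓ (witness j=2)
  i=2: ✓ (witness j=2)
  i=3: ✗ (none in [3,4])
  i=4: ✗ (none in [4,5])
  i=5: ✗ (none in [5,6])
  i=6: ✗ (none in [6,7])
  i=7: ✗ (none in [7,8])
  i=8: ✗ (none in [8,9])
  i=9: ✗ (none in [9,10])
  i=10: ✗ (none in [10,11])
Positions where it holds: {1, 2} → 2.

2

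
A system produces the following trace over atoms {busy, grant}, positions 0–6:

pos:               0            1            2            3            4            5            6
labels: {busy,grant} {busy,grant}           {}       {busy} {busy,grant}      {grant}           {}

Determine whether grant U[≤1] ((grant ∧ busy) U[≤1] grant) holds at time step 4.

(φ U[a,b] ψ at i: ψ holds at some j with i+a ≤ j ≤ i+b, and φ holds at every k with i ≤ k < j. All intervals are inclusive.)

Yes

Need some j in [4,5] with ((grant ∧ busy) U[≤1] grant), and grant at every k in [4,j-1].
  j=4: ((grant ∧ busy) U[≤1] grant) holds; no prefix to check → satisfied.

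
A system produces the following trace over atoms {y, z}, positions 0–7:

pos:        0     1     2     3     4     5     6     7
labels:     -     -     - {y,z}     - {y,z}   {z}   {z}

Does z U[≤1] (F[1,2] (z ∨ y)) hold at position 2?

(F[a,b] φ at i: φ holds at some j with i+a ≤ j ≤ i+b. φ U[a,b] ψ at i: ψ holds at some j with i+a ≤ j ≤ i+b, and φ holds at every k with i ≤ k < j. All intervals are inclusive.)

True

Need some j in [2,3] with F[1,2] (z ∨ y), and z at every k in [2,j-1].
  j=2: F[1,2] (z ∨ y) holds; no prefix to check → satisfied.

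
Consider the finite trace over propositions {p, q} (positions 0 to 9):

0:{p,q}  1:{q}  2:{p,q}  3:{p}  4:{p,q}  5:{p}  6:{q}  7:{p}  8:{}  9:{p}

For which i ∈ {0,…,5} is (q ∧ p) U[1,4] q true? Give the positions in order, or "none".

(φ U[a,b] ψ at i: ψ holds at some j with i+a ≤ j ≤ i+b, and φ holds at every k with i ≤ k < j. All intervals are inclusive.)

Evaluate at each i in [0,5]:
  i=0: ✓ (rhs at j=1; lhs holds on [0,0])
  i=1: ✗ (lhs fails at k=1 before rhs at j=2)
  i=2: ✗ (lhs fails at k=3 before rhs at j=4)
  i=3: ✗ (lhs fails at k=3 before rhs at j=4)
  i=4: ✗ (lhs fails at k=5 before rhs at j=6)
  i=5: ✗ (lhs fails at k=5 before rhs at j=6)

0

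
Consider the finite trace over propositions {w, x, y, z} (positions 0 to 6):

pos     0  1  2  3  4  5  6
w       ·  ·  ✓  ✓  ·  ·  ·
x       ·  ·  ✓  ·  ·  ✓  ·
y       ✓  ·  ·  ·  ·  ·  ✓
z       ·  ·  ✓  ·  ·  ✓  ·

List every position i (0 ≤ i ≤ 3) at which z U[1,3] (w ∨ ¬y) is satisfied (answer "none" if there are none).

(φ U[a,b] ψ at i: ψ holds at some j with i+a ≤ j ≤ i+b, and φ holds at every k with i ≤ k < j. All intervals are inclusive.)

2

Evaluate at each i in [0,3]:
  i=0: ✗ (lhs fails at k=0 before rhs at j=1)
  i=1: ✗ (lhs fails at k=1 before rhs at j=2)
  i=2: ✓ (rhs at j=3; lhs holds on [2,2])
  i=3: ✗ (lhs fails at k=3 before rhs at j=4)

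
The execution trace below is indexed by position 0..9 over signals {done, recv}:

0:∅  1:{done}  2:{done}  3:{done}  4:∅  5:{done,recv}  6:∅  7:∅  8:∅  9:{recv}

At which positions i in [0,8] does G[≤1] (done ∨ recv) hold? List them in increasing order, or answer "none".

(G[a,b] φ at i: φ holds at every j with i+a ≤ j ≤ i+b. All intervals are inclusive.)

1, 2

Evaluate at each i in [0,8]:
  i=0: ✗ (fails at j=0)
  i=1: ✓ (all of [1,2])
  i=2: ✓ (all of [2,3])
  i=3: ✗ (fails at j=4)
  i=4: ✗ (fails at j=4)
  i=5: ✗ (fails at j=6)
  i=6: ✗ (fails at j=6)
  i=7: ✗ (fails at j=7)
  i=8: ✗ (fails at j=8)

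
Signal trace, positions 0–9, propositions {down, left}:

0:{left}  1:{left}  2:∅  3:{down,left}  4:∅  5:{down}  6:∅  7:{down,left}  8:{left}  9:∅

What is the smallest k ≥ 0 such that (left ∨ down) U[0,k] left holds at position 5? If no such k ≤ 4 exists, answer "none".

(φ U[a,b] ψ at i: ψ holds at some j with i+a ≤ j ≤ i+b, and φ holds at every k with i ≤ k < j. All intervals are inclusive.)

Need earliest j ≥ 5 with left, and (left ∨ down) at every k in [5,j-1].
  j=5: rhs fails.
  j=6: rhs fails.
  j=7: rhs holds but lhs fails at k=6.
  j=8: rhs holds but lhs fails at k=6.
  j=9: rhs fails.
No witness within the range → none.

none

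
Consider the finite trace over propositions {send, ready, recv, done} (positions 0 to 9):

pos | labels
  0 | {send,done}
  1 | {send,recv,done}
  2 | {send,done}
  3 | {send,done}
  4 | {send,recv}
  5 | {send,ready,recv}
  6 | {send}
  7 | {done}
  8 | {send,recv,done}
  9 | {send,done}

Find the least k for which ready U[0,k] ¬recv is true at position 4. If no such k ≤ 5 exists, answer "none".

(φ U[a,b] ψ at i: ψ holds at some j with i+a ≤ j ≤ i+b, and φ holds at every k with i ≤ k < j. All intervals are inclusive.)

none

Need earliest j ≥ 4 with ¬recv, and ready at every k in [4,j-1].
  j=4: rhs fails.
  j=5: rhs fails.
  j=6: rhs holds but lhs fails at k=4.
  j=7: rhs holds but lhs fails at k=4.
  j=8: rhs fails.
  j=9: rhs holds but lhs fails at k=4.
No witness within the range → none.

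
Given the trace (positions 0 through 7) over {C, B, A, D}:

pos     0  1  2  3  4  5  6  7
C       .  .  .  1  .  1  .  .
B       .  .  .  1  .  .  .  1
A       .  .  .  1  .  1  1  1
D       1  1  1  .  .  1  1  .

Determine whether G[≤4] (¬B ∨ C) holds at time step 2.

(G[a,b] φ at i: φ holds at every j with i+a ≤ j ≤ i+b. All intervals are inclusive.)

Check (¬B ∨ C) at every j in [2,6]:
  j=2: true
  j=3: true
  j=4: true
  j=5: true
  j=6: true
All positions satisfy it → formula holds.

Yes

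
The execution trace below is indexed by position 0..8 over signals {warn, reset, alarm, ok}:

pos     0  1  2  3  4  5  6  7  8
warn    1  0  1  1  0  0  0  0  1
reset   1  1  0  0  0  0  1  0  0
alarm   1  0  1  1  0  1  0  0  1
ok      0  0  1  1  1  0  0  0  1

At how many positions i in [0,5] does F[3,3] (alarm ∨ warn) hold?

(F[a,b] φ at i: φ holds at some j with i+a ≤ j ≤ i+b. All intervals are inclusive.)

Evaluate at each i in [0,5]:
  i=0: ✓ (witness j=3)
  i=1: ✗ (none in [4,4])
  i=2: ✓ (witness j=5)
  i=3: ✗ (none in [6,6])
  i=4: ✗ (none in [7,7])
  i=5: ✓ (witness j=8)
Positions where it holds: {0, 2, 5} → 3.

3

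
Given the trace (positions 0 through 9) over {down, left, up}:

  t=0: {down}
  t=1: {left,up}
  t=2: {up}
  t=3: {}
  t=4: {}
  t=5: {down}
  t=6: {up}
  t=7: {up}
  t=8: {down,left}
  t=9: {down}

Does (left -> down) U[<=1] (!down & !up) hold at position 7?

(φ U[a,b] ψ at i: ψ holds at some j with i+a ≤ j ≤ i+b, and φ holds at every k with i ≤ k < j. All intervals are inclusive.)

Need some j in [7,8] with (!down & !up), and (left -> down) at every k in [7,j-1].
  j=7: (!down & !up) false.
  j=8: (!down & !up) false.
No j in the window works → until fails.

False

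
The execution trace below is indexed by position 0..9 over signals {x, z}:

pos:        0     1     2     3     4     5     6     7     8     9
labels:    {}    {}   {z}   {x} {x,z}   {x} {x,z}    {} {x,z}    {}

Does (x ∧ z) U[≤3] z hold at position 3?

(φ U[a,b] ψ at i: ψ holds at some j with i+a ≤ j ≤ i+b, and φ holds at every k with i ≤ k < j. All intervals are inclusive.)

No

Need some j in [3,6] with z, and (x ∧ z) at every k in [3,j-1].
  j=3: z false.
  j=4: z holds, but (x ∧ z) fails at k=3 → not this j.
  j=5: z false.
  j=6: z holds, but (x ∧ z) fails at k=3 → not this j.
No j in the window works → until fails.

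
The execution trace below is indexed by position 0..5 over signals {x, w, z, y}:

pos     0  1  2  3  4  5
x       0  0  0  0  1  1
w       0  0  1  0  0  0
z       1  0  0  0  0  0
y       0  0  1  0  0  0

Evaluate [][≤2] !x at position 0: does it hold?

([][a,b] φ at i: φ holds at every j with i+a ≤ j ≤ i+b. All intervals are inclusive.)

Holds

Check !x at every j in [0,2]:
  j=0: true
  j=1: true
  j=2: true
All positions satisfy it → formula holds.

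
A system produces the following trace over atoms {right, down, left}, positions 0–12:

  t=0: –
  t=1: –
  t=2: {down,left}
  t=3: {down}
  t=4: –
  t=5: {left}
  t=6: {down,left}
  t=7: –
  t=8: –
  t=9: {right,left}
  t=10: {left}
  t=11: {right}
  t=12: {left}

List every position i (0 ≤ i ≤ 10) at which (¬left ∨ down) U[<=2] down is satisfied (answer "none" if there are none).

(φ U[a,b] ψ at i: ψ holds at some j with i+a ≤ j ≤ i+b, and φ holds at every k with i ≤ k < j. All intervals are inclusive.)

0, 1, 2, 3, 6

Evaluate at each i in [0,10]:
  i=0: ✓ (rhs at j=2; lhs holds on [0,1])
  i=1: ✓ (rhs at j=2; lhs holds on [1,1])
  i=2: ✓ (rhs at j=2)
  i=3: ✓ (rhs at j=3)
  i=4: ✗ (lhs fails at k=5 before rhs at j=6)
  i=5: ✗ (lhs fails at k=5 before rhs at j=6)
  i=6: ✓ (rhs at j=6)
  i=7: ✗ (no rhs in [7,9])
  i=8: ✗ (no rhs in [8,10])
  i=9: ✗ (no rhs in [9,11])
  i=10: ✗ (no rhs in [10,12])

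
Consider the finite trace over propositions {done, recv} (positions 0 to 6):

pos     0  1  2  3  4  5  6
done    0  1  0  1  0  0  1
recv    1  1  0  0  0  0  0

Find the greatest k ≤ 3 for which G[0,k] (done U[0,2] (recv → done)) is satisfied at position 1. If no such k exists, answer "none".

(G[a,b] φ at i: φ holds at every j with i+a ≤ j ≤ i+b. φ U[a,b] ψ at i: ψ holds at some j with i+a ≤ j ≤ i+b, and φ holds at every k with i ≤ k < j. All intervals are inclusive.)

(done U[0,2] (recv → done)) must hold from j=1 onward; find where it first fails.
  j=1: holds
  j=2: holds
  j=3: holds
  j=4: holds
Holds through j=4; largest k = 3.

3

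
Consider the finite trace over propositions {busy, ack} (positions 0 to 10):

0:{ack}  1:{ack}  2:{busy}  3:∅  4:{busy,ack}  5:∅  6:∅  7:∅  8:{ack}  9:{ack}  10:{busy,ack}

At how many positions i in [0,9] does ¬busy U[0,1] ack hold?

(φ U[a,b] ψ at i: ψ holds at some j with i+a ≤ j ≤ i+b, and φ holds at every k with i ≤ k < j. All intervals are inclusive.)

7

Evaluate at each i in [0,9]:
  i=0: ✓ (rhs at j=0)
  i=1: ✓ (rhs at j=1)
  i=2: ✗ (no rhs in [2,3])
  i=3: ✓ (rhs at j=4; lhs holds on [3,3])
  i=4: ✓ (rhs at j=4)
  i=5: ✗ (no rhs in [5,6])
  i=6: ✗ (no rhs in [6,7])
  i=7: ✓ (rhs at j=8; lhs holds on [7,7])
  i=8: ✓ (rhs at j=8)
  i=9: ✓ (rhs at j=9)
Positions where it holds: {0, 1, 3, 4, 7, 8, 9} → 7.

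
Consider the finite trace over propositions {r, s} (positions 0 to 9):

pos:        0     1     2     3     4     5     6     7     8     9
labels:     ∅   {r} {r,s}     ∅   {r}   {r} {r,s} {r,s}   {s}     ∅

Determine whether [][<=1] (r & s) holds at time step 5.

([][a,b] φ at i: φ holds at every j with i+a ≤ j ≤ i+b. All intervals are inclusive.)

Check (r & s) at every j in [5,6]:
  j=5: false
  j=6: true
Fails at j=5 → formula fails.

False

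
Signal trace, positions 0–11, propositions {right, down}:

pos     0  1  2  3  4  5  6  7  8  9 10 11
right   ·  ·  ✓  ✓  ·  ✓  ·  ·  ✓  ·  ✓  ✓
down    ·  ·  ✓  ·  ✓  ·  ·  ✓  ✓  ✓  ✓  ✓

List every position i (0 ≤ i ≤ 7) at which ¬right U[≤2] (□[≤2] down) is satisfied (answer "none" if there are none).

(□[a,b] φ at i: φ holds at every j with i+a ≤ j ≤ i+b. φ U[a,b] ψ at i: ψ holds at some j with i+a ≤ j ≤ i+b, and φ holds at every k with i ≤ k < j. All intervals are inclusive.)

Evaluate at each i in [0,7]:
  i=0: ✗ (no rhs in [0,2])
  i=1: ✗ (no rhs in [1,3])
  i=2: ✗ (no rhs in [2,4])
  i=3: ✗ (no rhs in [3,5])
  i=4: ✗ (no rhs in [4,6])
  i=5: ✗ (lhs fails at k=5 before rhs at j=7)
  i=6: ✓ (rhs at j=7; lhs holds on [6,6])
  i=7: ✓ (rhs at j=7)

6, 7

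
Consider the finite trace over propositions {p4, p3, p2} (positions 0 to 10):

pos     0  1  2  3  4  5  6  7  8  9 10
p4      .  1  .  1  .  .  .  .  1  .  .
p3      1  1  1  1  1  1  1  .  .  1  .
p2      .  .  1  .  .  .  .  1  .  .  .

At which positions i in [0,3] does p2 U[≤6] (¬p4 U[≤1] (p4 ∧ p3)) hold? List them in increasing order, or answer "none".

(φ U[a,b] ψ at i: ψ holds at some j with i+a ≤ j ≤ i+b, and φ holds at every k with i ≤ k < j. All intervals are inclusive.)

Evaluate at each i in [0,3]:
  i=0: ✓ (rhs at j=0)
  i=1: ✓ (rhs at j=1)
  i=2: ✓ (rhs at j=2)
  i=3: ✓ (rhs at j=3)

0, 1, 2, 3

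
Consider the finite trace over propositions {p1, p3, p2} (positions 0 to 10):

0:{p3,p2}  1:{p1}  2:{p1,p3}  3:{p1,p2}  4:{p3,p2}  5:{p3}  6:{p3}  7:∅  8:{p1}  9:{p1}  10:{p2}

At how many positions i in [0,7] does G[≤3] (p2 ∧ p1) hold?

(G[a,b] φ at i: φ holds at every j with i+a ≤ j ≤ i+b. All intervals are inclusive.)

Evaluate at each i in [0,7]:
  i=0: ✗ (fails at j=0)
  i=1: ✗ (fails at j=1)
  i=2: ✗ (fails at j=2)
  i=3: ✗ (fails at j=4)
  i=4: ✗ (fails at j=4)
  i=5: ✗ (fails at j=5)
  i=6: ✗ (fails at j=6)
  i=7: ✗ (fails at j=7)
Positions where it holds: {} → 0.

0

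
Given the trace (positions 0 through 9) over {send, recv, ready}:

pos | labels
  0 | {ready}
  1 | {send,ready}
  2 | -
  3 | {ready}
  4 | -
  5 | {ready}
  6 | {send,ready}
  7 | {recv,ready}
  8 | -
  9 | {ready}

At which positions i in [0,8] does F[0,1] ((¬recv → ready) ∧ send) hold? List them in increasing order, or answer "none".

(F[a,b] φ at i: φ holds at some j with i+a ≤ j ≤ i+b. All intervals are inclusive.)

0, 1, 5, 6

Evaluate at each i in [0,8]:
  i=0: ✓ (witness j=1)
  i=1: ✓ (witness j=1)
  i=2: ✗ (none in [2,3])
  i=3: ✗ (none in [3,4])
  i=4: ✗ (none in [4,5])
  i=5: ✓ (witness j=6)
  i=6: ✓ (witness j=6)
  i=7: ✗ (none in [7,8])
  i=8: ✗ (none in [8,9])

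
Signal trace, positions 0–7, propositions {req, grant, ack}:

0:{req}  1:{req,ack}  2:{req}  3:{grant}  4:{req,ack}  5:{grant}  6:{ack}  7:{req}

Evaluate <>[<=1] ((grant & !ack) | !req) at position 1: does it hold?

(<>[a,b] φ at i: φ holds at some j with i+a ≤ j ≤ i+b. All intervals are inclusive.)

False

Check ((grant & !ack) | !req) at each j in [1,2]:
  j=1: false
  j=2: false
No position in the window satisfies it → formula fails.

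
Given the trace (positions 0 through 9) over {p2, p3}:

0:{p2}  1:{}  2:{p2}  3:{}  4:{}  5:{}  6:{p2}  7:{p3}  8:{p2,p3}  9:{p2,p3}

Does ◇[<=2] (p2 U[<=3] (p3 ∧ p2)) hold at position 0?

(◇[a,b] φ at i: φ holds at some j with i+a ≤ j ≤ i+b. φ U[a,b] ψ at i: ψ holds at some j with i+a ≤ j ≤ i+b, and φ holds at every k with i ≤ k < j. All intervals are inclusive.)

Check (p2 U[<=3] (p3 ∧ p2)) at each j in [0,2]:
  j=0: fails
  j=1: fails
  j=2: fails
No position in the window satisfies it → formula fails.

False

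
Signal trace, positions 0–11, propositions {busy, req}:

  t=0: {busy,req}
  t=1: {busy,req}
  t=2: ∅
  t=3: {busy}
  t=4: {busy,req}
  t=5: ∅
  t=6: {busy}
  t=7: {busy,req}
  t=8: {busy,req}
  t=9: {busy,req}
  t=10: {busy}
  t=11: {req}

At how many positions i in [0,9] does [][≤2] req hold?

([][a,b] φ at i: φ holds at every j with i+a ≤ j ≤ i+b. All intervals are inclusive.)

1

Evaluate at each i in [0,9]:
  i=0: ✗ (fails at j=2)
  i=1: ✗ (fails at j=2)
  i=2: ✗ (fails at j=2)
  i=3: ✗ (fails at j=3)
  i=4: ✗ (fails at j=5)
  i=5: ✗ (fails at j=5)
  i=6: ✗ (fails at j=6)
  i=7: ✓ (all of [7,9])
  i=8: ✗ (fails at j=10)
  i=9: ✗ (fails at j=10)
Positions where it holds: {7} → 1.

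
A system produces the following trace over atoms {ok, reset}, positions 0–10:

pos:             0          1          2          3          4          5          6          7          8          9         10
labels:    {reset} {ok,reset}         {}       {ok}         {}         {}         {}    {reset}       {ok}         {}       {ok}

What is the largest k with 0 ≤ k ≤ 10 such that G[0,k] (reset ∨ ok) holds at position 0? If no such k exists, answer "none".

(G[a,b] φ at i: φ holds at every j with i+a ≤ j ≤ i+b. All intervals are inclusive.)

(reset ∨ ok) must hold from j=0 onward; find where it first fails.
  j=0: holds
  j=1: holds
  j=2: fails
Holds on [0,1], so largest k = 1.

1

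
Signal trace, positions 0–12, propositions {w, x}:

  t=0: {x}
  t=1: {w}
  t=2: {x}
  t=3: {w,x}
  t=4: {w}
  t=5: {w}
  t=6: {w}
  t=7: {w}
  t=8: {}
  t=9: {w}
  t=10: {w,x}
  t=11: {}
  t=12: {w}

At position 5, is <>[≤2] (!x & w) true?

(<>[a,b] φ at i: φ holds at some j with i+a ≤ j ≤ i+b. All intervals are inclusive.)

Check (!x & w) at each j in [5,7]:
  j=5: true
  j=6: true
  j=7: true
Found at j=5 → formula holds.

Holds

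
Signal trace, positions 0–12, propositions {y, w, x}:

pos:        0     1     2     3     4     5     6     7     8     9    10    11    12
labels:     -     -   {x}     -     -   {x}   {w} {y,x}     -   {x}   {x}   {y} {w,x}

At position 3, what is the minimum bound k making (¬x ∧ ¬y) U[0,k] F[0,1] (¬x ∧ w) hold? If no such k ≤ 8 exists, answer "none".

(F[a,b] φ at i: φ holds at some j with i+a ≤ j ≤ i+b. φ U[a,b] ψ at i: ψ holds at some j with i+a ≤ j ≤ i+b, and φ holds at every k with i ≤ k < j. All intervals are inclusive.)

Need earliest j ≥ 3 with F[0,1] (¬x ∧ w), and (¬x ∧ ¬y) at every k in [3,j-1].
  j=3: rhs fails.
  j=4: rhs fails.
  j=5: rhs holds; lhs holds on [3,4]. k = 2.

2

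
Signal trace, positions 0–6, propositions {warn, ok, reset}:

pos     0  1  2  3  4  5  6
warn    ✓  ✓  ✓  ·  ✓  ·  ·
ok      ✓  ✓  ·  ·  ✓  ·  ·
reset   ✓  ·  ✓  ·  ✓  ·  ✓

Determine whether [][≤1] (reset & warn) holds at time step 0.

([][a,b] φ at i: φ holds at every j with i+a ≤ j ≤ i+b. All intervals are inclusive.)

Check (reset & warn) at every j in [0,1]:
  j=0: true
  j=1: false
Fails at j=1 → formula fails.

No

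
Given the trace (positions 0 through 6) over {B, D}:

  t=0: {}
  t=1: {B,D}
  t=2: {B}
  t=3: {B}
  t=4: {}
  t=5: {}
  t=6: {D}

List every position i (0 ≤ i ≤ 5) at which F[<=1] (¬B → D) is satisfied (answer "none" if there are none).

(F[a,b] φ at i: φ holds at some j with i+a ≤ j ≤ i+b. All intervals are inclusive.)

0, 1, 2, 3, 5

Evaluate at each i in [0,5]:
  i=0: ✓ (witness j=1)
  i=1: ✓ (witness j=1)
  i=2: ✓ (witness j=2)
  i=3: ✓ (witness j=3)
  i=4: ✗ (none in [4,5])
  i=5: ✓ (witness j=6)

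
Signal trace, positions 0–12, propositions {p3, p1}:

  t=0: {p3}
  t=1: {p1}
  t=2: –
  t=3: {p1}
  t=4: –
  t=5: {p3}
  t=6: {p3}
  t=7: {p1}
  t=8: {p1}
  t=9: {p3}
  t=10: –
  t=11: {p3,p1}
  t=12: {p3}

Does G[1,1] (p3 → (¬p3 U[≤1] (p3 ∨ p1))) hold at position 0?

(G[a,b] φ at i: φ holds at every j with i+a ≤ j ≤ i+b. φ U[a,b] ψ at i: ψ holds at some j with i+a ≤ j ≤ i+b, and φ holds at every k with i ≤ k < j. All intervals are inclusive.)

Yes

Check (p3 → (¬p3 U[≤1] (p3 ∨ p1))) at every j in [1,1]:
  j=1: antecedent false → ✓
All positions satisfy it → formula holds.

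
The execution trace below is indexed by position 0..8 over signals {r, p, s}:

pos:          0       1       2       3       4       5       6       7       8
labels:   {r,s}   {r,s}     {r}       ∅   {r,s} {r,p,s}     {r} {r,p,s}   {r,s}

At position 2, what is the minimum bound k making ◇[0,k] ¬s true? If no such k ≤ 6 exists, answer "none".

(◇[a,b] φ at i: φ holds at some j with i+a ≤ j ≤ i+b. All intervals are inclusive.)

0

Scan j = 2,3,… for ¬s:
  j=2: holds
First hit at j=2, so smallest k = 2-2 = 0.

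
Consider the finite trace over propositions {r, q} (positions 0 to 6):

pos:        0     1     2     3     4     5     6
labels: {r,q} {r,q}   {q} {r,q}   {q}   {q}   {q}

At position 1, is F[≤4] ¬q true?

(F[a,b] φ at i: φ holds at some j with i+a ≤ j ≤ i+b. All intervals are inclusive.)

False

Check ¬q at each j in [1,5]:
  j=1: false
  j=2: false
  j=3: false
  j=4: false
  j=5: false
No position in the window satisfies it → formula fails.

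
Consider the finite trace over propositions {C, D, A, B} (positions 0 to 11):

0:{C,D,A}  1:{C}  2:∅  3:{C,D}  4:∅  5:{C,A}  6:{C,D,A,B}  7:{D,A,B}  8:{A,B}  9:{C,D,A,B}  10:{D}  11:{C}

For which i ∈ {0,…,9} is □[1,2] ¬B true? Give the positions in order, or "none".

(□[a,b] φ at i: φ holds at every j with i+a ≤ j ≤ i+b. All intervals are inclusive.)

0, 1, 2, 3, 9

Evaluate at each i in [0,9]:
  i=0: ✓ (all of [1,2])
  i=1: ✓ (all of [2,3])
  i=2: ✓ (all of [3,4])
  i=3: ✓ (all of [4,5])
  i=4: ✗ (fails at j=6)
  i=5: ✗ (fails at j=6)
  i=6: ✗ (fails at j=7)
  i=7: ✗ (fails at j=8)
  i=8: ✗ (fails at j=9)
  i=9: ✓ (all of [10,11])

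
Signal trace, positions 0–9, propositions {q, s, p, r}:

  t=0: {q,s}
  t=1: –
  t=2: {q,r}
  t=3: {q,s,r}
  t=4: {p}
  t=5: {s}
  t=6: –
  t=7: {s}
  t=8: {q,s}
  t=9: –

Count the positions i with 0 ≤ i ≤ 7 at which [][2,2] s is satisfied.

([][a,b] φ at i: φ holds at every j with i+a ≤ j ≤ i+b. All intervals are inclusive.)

Evaluate at each i in [0,7]:
  i=0: ✗ (fails at j=2)
  i=1: ✓ (all of [3,3])
  i=2: ✗ (fails at j=4)
  i=3: ✓ (all of [5,5])
  i=4: ✗ (fails at j=6)
  i=5: ✓ (all of [7,7])
  i=6: ✓ (all of [8,8])
  i=7: ✗ (fails at j=9)
Positions where it holds: {1, 3, 5, 6} → 4.

4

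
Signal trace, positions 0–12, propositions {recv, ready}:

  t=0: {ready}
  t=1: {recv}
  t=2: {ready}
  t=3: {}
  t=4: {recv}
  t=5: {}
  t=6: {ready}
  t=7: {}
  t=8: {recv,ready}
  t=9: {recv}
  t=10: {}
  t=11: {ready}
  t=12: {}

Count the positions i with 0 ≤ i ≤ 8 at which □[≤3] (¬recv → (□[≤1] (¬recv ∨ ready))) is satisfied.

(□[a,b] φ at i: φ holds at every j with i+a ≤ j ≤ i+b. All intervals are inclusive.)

5

Evaluate at each i in [0,8]:
  i=0: ✗ (fails at j=0)
  i=1: ✗ (fails at j=3)
  i=2: ✗ (fails at j=3)
  i=3: ✗ (fails at j=3)
  i=4: ✓ (all of [4,7])
  i=5: ✓ (all of [5,8])
  i=6: ✓ (all of [6,9])
  i=7: ✓ (all of [7,10])
  i=8: ✓ (all of [8,11])
Positions where it holds: {4, 5, 6, 7, 8} → 5.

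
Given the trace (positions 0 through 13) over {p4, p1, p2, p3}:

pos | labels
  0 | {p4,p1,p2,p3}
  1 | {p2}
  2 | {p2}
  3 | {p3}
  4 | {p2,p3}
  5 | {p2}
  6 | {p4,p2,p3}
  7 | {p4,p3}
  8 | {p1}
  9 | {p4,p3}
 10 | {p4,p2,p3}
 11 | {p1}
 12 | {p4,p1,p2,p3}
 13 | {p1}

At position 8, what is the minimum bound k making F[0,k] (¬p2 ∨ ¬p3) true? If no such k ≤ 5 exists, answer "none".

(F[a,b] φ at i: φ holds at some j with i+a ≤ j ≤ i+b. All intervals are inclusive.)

0

Scan j = 8,9,… for (¬p2 ∨ ¬p3):
  j=8: holds
First hit at j=8, so smallest k = 8-8 = 0.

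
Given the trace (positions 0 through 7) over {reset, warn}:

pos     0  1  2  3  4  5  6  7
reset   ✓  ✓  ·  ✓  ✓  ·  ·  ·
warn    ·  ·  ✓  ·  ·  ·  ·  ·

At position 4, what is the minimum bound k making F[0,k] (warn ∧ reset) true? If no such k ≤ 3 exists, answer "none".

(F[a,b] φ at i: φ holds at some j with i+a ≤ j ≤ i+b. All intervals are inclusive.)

Scan j = 4,5,… for (warn ∧ reset):
  j=4: fails
  j=5: fails
  j=6: fails
  j=7: fails
No j in [4,7] satisfies it → none.

none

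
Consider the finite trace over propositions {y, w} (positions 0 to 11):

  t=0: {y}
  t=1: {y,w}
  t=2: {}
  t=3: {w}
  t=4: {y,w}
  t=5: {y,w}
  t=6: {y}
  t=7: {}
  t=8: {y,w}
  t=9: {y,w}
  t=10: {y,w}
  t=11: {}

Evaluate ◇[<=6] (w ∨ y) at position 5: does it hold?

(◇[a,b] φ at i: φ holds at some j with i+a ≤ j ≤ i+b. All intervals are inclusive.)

Check (w ∨ y) at each j in [5,11]:
  j=5: true
  j=6: true
  j=7: false
  j=8: true
  j=9: true
  j=10: true
  j=11: false
Found at j=5 → formula holds.

Holds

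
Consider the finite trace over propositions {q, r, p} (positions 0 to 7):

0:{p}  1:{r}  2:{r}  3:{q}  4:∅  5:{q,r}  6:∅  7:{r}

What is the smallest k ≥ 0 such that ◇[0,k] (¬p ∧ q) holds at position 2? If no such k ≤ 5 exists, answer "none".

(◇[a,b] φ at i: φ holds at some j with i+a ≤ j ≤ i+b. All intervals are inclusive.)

Scan j = 2,3,… for (¬p ∧ q):
  j=2: fails
  j=3: holds
First hit at j=3, so smallest k = 3-2 = 1.

1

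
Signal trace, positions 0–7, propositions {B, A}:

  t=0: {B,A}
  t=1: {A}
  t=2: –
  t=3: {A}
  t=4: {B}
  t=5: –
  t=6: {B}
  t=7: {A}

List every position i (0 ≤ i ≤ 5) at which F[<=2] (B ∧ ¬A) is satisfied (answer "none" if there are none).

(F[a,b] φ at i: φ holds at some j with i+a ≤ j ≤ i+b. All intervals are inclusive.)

Evaluate at each i in [0,5]:
  i=0: ✗ (none in [0,2])
  i=1: ✗ (none in [1,3])
  i=2: ✓ (witness j=4)
  i=3: ✓ (witness j=4)
  i=4: ✓ (witness j=4)
  i=5: ✓ (witness j=6)

2, 3, 4, 5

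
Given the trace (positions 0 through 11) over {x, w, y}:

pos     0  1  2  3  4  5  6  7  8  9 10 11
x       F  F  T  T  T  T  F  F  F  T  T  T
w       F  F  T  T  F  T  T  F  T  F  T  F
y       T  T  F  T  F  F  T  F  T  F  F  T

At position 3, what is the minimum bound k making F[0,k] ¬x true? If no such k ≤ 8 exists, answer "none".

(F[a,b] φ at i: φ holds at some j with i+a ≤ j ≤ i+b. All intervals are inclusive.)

3

Scan j = 3,4,… for ¬x:
  j=3: fails
  j=4: fails
  j=5: fails
  j=6: holds
First hit at j=6, so smallest k = 6-3 = 3.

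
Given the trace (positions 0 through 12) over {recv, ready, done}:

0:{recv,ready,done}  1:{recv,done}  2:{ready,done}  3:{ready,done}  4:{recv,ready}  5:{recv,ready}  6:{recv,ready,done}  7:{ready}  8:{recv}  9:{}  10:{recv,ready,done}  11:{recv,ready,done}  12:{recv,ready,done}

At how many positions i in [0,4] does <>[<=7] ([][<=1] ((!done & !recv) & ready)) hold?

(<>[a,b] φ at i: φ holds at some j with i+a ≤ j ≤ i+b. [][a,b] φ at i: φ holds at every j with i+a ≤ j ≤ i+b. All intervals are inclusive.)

0

Evaluate at each i in [0,4]:
  i=0: ✗ (none in [0,7])
  i=1: ✗ (none in [1,8])
  i=2: ✗ (none in [2,9])
  i=3: ✗ (none in [3,10])
  i=4: ✗ (none in [4,11])
Positions where it holds: {} → 0.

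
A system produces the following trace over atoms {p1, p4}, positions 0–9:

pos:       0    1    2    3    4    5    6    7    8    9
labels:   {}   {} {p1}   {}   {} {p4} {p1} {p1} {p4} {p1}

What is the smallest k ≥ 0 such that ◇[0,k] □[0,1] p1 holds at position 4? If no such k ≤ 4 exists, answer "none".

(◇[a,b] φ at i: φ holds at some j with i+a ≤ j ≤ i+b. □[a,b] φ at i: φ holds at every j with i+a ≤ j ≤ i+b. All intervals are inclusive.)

Scan j = 4,5,… for □[0,1] p1:
  j=4: fails
  j=5: fails
  j=6: holds
First hit at j=6, so smallest k = 6-4 = 2.

2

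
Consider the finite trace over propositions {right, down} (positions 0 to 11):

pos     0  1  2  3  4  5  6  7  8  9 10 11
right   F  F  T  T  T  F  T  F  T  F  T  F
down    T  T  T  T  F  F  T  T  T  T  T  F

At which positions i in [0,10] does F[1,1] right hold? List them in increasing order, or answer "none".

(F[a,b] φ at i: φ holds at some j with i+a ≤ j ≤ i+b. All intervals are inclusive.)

Evaluate at each i in [0,10]:
  i=0: ✗ (none in [1,1])
  i=1: ✓ (witness j=2)
  i=2: ✓ (witness j=3)
  i=3: ✓ (witness j=4)
  i=4: ✗ (none in [5,5])
  i=5: ✓ (witness j=6)
  i=6: ✗ (none in [7,7])
  i=7: ✓ (witness j=8)
  i=8: ✗ (none in [9,9])
  i=9: ✓ (witness j=10)
  i=10: ✗ (none in [11,11])

1, 2, 3, 5, 7, 9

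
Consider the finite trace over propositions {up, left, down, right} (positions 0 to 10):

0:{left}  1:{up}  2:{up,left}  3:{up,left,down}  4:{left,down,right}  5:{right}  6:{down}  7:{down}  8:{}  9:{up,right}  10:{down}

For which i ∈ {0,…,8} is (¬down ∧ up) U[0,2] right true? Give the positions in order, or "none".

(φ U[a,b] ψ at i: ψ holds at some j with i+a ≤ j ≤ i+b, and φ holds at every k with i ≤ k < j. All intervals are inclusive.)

Evaluate at each i in [0,8]:
  i=0: ✗ (no rhs in [0,2])
  i=1: ✗ (no rhs in [1,3])
  i=2: ✗ (lhs fails at k=3 before rhs at j=4)
  i=3: ✗ (lhs fails at k=3 before rhs at j=4)
  i=4: ✓ (rhs at j=4)
  i=5: ✓ (rhs at j=5)
  i=6: ✗ (no rhs in [6,8])
  i=7: ✗ (lhs fails at k=7 before rhs at j=9)
  i=8: ✗ (lhs fails at k=8 before rhs at j=9)

4, 5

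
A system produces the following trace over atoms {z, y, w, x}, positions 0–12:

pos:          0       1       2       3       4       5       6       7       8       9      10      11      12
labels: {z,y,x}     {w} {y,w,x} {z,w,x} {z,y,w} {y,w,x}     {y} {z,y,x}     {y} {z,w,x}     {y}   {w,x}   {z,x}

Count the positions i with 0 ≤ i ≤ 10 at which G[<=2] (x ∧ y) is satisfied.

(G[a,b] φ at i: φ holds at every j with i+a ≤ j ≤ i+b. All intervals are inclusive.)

0

Evaluate at each i in [0,10]:
  i=0: ✗ (fails at j=1)
  i=1: ✗ (fails at j=1)
  i=2: ✗ (fails at j=3)
  i=3: ✗ (fails at j=3)
  i=4: ✗ (fails at j=4)
  i=5: ✗ (fails at j=6)
  i=6: ✗ (fails at j=6)
  i=7: ✗ (fails at j=8)
  i=8: ✗ (fails at j=8)
  i=9: ✗ (fails at j=9)
  i=10: ✗ (fails at j=10)
Positions where it holds: {} → 0.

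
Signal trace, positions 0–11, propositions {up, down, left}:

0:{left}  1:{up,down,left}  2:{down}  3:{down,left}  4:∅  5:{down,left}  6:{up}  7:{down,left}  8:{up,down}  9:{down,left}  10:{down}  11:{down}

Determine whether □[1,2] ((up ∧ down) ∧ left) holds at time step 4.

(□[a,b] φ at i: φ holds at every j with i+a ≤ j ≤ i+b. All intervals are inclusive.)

No

Check ((up ∧ down) ∧ left) at every j in [5,6]:
  j=5: false
  j=6: false
Fails at j=5 → formula fails.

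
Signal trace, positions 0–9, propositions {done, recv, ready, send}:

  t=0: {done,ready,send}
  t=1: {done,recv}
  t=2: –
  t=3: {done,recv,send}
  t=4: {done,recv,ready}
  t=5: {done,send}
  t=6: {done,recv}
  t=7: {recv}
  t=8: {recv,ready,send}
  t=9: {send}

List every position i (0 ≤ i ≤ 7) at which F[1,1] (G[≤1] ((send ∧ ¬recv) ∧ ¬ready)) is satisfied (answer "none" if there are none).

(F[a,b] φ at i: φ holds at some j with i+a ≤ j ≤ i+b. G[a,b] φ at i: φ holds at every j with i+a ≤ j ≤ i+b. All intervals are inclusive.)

Evaluate at each i in [0,7]:
  i=0: ✗ (none in [1,1])
  i=1: ✗ (none in [2,2])
  i=2: ✗ (none in [3,3])
  i=3: ✗ (none in [4,4])
  i=4: ✗ (none in [5,5])
  i=5: ✗ (none in [6,6])
  i=6: ✗ (none in [7,7])
  i=7: ✗ (none in [8,8])

none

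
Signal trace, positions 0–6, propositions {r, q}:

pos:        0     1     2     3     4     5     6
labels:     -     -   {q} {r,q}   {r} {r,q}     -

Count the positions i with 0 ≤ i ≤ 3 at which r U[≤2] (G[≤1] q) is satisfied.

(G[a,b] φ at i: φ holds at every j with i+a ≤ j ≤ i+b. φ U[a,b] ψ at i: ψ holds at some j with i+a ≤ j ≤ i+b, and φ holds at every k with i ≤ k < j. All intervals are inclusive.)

1

Evaluate at each i in [0,3]:
  i=0: ✗ (lhs fails at k=0 before rhs at j=2)
  i=1: ✗ (lhs fails at k=1 before rhs at j=2)
  i=2: ✓ (rhs at j=2)
  i=3: ✗ (no rhs in [3,5])
Positions where it holds: {2} → 1.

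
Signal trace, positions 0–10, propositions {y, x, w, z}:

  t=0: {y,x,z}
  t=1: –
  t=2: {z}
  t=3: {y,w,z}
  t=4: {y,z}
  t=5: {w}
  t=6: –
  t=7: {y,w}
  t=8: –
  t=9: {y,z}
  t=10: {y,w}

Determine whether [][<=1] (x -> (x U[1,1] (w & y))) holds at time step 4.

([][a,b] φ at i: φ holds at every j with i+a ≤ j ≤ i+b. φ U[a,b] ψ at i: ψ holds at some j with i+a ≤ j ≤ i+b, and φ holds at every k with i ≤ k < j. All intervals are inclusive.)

Check (x -> (x U[1,1] (w & y))) at every j in [4,5]:
  j=4: antecedent false → ✓
  j=5: antecedent false → ✓
All positions satisfy it → formula holds.

Yes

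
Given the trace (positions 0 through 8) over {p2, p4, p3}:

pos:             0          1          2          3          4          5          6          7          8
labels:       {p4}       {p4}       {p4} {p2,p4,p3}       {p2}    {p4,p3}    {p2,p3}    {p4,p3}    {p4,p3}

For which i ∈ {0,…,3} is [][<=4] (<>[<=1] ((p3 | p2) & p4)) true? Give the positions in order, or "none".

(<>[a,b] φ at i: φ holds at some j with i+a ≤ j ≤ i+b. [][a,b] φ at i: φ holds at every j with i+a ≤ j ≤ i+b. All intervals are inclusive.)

2, 3

Evaluate at each i in [0,3]:
  i=0: ✗ (fails at j=0)
  i=1: ✗ (fails at j=1)
  i=2: ✓ (all of [2,6])
  i=3: ✓ (all of [3,7])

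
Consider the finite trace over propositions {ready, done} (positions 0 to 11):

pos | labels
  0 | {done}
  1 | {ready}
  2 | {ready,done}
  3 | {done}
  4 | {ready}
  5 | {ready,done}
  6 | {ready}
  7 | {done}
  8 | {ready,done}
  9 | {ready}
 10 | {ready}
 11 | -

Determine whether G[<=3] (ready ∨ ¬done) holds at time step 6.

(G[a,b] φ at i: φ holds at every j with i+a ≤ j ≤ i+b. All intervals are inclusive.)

Does not hold

Check (ready ∨ ¬done) at every j in [6,9]:
  j=6: true
  j=7: false
  j=8: true
  j=9: true
Fails at j=7 → formula fails.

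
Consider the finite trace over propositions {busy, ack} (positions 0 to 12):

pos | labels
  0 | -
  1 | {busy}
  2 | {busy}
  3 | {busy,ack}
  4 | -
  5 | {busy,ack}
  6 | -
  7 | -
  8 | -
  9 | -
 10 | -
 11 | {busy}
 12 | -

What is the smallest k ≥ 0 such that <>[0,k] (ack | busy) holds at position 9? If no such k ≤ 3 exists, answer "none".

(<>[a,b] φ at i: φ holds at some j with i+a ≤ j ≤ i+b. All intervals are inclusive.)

2

Scan j = 9,10,… for (ack | busy):
  j=9: fails
  j=10: fails
  j=11: holds
First hit at j=11, so smallest k = 11-9 = 2.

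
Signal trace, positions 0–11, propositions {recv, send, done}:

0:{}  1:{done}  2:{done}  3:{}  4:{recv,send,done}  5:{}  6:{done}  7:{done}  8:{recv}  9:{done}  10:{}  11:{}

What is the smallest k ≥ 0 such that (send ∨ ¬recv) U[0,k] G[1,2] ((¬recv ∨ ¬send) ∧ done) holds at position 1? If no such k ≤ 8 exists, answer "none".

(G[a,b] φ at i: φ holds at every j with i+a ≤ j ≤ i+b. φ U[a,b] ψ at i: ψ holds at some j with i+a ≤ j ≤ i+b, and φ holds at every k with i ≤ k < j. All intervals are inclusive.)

4

Need earliest j ≥ 1 with G[1,2] ((¬recv ∨ ¬send) ∧ done), and (send ∨ ¬recv) at every k in [1,j-1].
  j=1: rhs fails.
  j=2: rhs fails.
  j=3: rhs fails.
  j=4: rhs fails.
  j=5: rhs holds; lhs holds on [1,4]. k = 4.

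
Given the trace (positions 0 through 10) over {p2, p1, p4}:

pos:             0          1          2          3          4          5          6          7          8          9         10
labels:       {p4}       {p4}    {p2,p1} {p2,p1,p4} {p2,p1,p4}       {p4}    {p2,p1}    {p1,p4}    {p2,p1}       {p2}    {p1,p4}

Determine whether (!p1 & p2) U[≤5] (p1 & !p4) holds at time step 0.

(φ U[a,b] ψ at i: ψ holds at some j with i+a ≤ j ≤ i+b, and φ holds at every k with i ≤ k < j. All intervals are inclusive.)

Need some j in [0,5] with (p1 & !p4), and (!p1 & p2) at every k in [0,j-1].
  j=0: (p1 & !p4) false.
  j=1: (p1 & !p4) false.
  j=2: (p1 & !p4) holds, but (!p1 & p2) fails at k=0 → not this j.
  j=3: (p1 & !p4) false.
  j=4: (p1 & !p4) false.
  j=5: (p1 & !p4) false.
No j in the window works → until fails.

Does not hold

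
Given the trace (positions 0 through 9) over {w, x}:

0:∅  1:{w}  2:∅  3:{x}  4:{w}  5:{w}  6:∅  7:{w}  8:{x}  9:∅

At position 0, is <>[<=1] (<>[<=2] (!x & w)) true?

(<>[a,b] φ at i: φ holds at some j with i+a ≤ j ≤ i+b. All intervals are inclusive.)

Check <>[<=2] (!x & w) at each j in [0,1]:
  j=0: holds (witness at 1)
  j=1: holds (witness at 1)
Found at j=0 → formula holds.

True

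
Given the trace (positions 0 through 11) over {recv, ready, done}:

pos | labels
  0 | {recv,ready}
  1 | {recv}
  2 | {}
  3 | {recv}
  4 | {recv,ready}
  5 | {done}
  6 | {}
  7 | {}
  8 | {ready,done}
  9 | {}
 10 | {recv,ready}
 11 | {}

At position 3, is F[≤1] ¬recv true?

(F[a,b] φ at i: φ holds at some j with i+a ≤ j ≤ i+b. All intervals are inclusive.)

Check ¬recv at each j in [3,4]:
  j=3: false
  j=4: false
No position in the window satisfies it → formula fails.

Does not hold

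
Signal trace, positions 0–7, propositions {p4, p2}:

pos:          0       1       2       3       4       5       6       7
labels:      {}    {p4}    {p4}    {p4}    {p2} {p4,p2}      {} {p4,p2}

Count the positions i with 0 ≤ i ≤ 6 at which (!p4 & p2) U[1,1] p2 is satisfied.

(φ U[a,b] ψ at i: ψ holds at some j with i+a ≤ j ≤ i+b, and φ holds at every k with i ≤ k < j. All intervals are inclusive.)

Evaluate at each i in [0,6]:
  i=0: ✗ (no rhs in [1,1])
  i=1: ✗ (no rhs in [2,2])
  i=2: ✗ (no rhs in [3,3])
  i=3: ✗ (lhs fails at k=3 before rhs at j=4)
  i=4: ✓ (rhs at j=5; lhs holds on [4,4])
  i=5: ✗ (no rhs in [6,6])
  i=6: ✗ (lhs fails at k=6 before rhs at j=7)
Positions where it holds: {4} → 1.

1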